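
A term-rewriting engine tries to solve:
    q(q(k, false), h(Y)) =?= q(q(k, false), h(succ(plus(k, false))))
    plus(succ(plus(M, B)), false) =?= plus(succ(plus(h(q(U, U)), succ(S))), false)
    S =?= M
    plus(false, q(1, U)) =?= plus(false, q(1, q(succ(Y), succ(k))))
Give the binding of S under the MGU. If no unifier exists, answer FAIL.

Decompose q/2: q(k, false) =?= q(k, false),  h(Y) =?= h(succ(plus(k, false))).
Delete trivial equation q(k, false) =?= q(k, false).
Decompose h/1: Y =?= succ(plus(k, false)).
Bind Y := succ(plus(k, false)); substituting into the one remaining equation that mentions Y gives: plus(false, q(1, U)) =?= plus(false, q(1, q(succ(succ(plus(k, false))), succ(k)))).
Decompose plus/2: succ(plus(M, B)) =?= succ(plus(h(q(U, U)), succ(S))),  false =?= false.
Decompose succ/1: plus(M, B) =?= plus(h(q(U, U)), succ(S)).
Decompose plus/2: M =?= h(q(U, U)),  B =?= succ(S).
Bind M := h(q(U, U)); substituting into the one remaining equation that mentions M gives: S =?= h(q(U, U)).
Bind B := succ(S); no other remaining equation mentions B.
Delete trivial equation false =?= false.
Bind S := h(q(U, U)); no other remaining equation mentions S. Substituting into the earlier binding gives B := succ(h(q(U, U))).
Decompose plus/2: false =?= false,  q(1, U) =?= q(1, q(succ(succ(plus(k, false))), succ(k))).
Delete trivial equation false =?= false.
Decompose q/2: 1 =?= 1,  U =?= q(succ(succ(plus(k, false))), succ(k)).
Delete trivial equation 1 =?= 1.
Bind U := q(succ(succ(plus(k, false))), succ(k)). Substituting into the earlier bindings gives M := h(q(q(succ(succ(plus(k, false))), succ(k)), q(succ(succ(plus(k, false))), succ(k)))), B := succ(h(q(q(succ(succ(plus(k, false))), succ(k)), q(succ(succ(plus(k, false))), succ(k))))), S := h(q(q(succ(succ(plus(k, false))), succ(k)), q(succ(succ(plus(k, false))), succ(k)))).
MGU = { Y -> succ(plus(k, false)), M -> h(q(q(succ(succ(plus(k, false))), succ(k)), q(succ(succ(plus(k, false))), succ(k)))), B -> succ(h(q(q(succ(succ(plus(k, false))), succ(k)), q(succ(succ(plus(k, false))), succ(k))))), S -> h(q(q(succ(succ(plus(k, false))), succ(k)), q(succ(succ(plus(k, false))), succ(k)))), U -> q(succ(succ(plus(k, false))), succ(k)) }, so S -> h(q(q(succ(succ(plus(k, false))), succ(k)), q(succ(succ(plus(k, false))), succ(k)))).

h(q(q(succ(succ(plus(k, false))), succ(k)), q(succ(succ(plus(k, false))), succ(k))))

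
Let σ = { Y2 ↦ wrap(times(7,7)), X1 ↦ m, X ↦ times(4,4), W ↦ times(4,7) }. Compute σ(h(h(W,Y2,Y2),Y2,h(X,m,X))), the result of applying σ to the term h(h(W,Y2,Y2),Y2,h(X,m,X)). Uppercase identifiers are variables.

Replace each occurrence of Y2 with wrap(times(7,7)).
Replace each occurrence of X with times(4,4).
Replace each occurrence of W with times(4,7).
Result: h(h(times(4,7),wrap(times(7,7)),wrap(times(7,7))),wrap(times(7,7)),h(times(4,4),m,times(4,4))).

h(h(times(4,7),wrap(times(7,7)),wrap(times(7,7))),wrap(times(7,7)),h(times(4,4),m,times(4,4)))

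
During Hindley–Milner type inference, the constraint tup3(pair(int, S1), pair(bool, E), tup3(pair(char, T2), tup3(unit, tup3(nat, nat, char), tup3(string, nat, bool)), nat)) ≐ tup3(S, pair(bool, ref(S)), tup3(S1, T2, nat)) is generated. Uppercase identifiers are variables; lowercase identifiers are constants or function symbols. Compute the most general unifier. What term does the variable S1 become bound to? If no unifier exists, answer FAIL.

Decompose tup3/3: pair(int, S1) ≐ S,  pair(bool, E) ≐ pair(bool, ref(S)),  tup3(pair(char, T2), tup3(unit, tup3(nat, nat, char), tup3(string, nat, bool)), nat) ≐ tup3(S1, T2, nat).
Bind S := pair(int, S1); substituting into the one remaining equation that mentions S gives: pair(bool, E) ≐ pair(bool, ref(pair(int, S1))).
Decompose pair/2: bool ≐ bool,  E ≐ ref(pair(int, S1)).
Delete trivial equation bool ≐ bool.
Bind E := ref(pair(int, S1)); no other remaining equation mentions E.
Decompose tup3/3: pair(char, T2) ≐ S1,  tup3(unit, tup3(nat, nat, char), tup3(string, nat, bool)) ≐ T2,  nat ≐ nat.
Bind S1 := pair(char, T2); no other remaining equation mentions S1. Substituting into the earlier bindings gives S := pair(int, pair(char, T2)), E := ref(pair(int, pair(char, T2))).
Bind T2 := tup3(unit, tup3(nat, nat, char), tup3(string, nat, bool)); no other remaining equation mentions T2. Substituting into the earlier bindings gives S := pair(int, pair(char, tup3(unit, tup3(nat, nat, char), tup3(string, nat, bool)))), E := ref(pair(int, pair(char, tup3(unit, tup3(nat, nat, char), tup3(string, nat, bool))))), S1 := pair(char, tup3(unit, tup3(nat, nat, char), tup3(string, nat, bool))).
Delete trivial equation nat ≐ nat.
MGU = { S ↦ pair(int, pair(char, tup3(unit, tup3(nat, nat, char), tup3(string, nat, bool)))), E ↦ ref(pair(int, pair(char, tup3(unit, tup3(nat, nat, char), tup3(string, nat, bool))))), S1 ↦ pair(char, tup3(unit, tup3(nat, nat, char), tup3(string, nat, bool))), T2 ↦ tup3(unit, tup3(nat, nat, char), tup3(string, nat, bool)) }, so S1 ↦ pair(char, tup3(unit, tup3(nat, nat, char), tup3(string, nat, bool))).

pair(char, tup3(unit, tup3(nat, nat, char), tup3(string, nat, bool)))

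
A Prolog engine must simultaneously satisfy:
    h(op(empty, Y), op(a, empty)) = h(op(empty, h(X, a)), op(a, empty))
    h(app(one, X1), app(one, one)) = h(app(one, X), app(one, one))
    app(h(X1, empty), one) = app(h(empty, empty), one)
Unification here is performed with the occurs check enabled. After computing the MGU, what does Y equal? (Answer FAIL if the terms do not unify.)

Decompose h/2: op(empty, Y) = op(empty, h(X, a)),  op(a, empty) = op(a, empty).
Decompose op/2: empty = empty,  Y = h(X, a).
Delete trivial equation empty = empty.
Bind Y := h(X, a); no other remaining equation mentions Y.
Delete trivial equation op(a, empty) = op(a, empty).
Decompose h/2: app(one, X1) = app(one, X),  app(one, one) = app(one, one).
Decompose app/2: one = one,  X1 = X.
Delete trivial equation one = one.
Bind X1 := X; substituting into the one remaining equation that mentions X1 gives: app(h(X, empty), one) = app(h(empty, empty), one).
Delete trivial equation app(one, one) = app(one, one).
Decompose app/2: h(X, empty) = h(empty, empty),  one = one.
Decompose h/2: X = empty,  empty = empty.
Bind X := empty; no other remaining equation mentions X. Substituting into the earlier bindings gives Y := h(empty, a), X1 := empty.
Delete trivial equation empty = empty.
Delete trivial equation one = one.
MGU = { Y ↦ h(empty, a), X1 ↦ empty, X ↦ empty }, so Y ↦ h(empty, a).

h(empty, a)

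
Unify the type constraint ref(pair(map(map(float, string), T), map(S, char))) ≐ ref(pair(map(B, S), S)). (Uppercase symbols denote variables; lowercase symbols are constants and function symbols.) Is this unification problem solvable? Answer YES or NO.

NO

Decompose ref/1: pair(map(map(float, string), T), map(S, char)) ≐ pair(map(B, S), S).
Decompose pair/2: map(map(float, string), T) ≐ map(B, S),  map(S, char) ≐ S.
Decompose map/2: map(float, string) ≐ B,  T ≐ S.
Bind B := map(float, string); no other remaining equation mentions B.
Bind T := S; no other remaining equation mentions T.
Occurs check fails: S occurs in map(S, char); the equation S ≐ map(S, char) has no finite solution.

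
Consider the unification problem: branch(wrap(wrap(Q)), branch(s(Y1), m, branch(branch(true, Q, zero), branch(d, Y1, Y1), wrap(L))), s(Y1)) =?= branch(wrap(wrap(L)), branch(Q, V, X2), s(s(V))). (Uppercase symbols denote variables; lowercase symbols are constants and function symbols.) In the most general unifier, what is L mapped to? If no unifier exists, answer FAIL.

Decompose branch/3: wrap(wrap(Q)) =?= wrap(wrap(L)),  branch(s(Y1), m, branch(branch(true, Q, zero), branch(d, Y1, Y1), wrap(L))) =?= branch(Q, V, X2),  s(Y1) =?= s(s(V)).
Decompose wrap/1: wrap(Q) =?= wrap(L).
Decompose wrap/1: Q =?= L.
Bind Q := L; substituting into the one remaining equation that mentions Q gives: branch(s(Y1), m, branch(branch(true, L, zero), branch(d, Y1, Y1), wrap(L))) =?= branch(L, V, X2).
Decompose branch/3: s(Y1) =?= L,  m =?= V,  branch(branch(true, L, zero), branch(d, Y1, Y1), wrap(L)) =?= X2.
Bind L := s(Y1); substituting into the one remaining equation that mentions L gives: branch(branch(true, s(Y1), zero), branch(d, Y1, Y1), wrap(s(Y1))) =?= X2. Substituting into the earlier binding gives Q := s(Y1).
Bind V := m; substituting into the one remaining equation that mentions V gives: s(Y1) =?= s(s(m)).
Bind X2 := branch(branch(true, s(Y1), zero), branch(d, Y1, Y1), wrap(s(Y1))); no other remaining equation mentions X2.
Decompose s/1: Y1 =?= s(m).
Bind Y1 := s(m). Substituting into the earlier bindings gives Q := s(s(m)), L := s(s(m)), X2 := branch(branch(true, s(s(m)), zero), branch(d, s(m), s(m)), wrap(s(s(m)))).
MGU = { Q -> s(s(m)), L -> s(s(m)), V -> m, X2 -> branch(branch(true, s(s(m)), zero), branch(d, s(m), s(m)), wrap(s(s(m)))), Y1 -> s(m) }, so L -> s(s(m)).

s(s(m))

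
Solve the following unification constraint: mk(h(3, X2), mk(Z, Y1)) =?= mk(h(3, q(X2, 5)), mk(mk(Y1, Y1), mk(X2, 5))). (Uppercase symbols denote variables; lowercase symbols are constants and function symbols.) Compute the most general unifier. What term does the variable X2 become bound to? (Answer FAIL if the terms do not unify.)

FAIL

Decompose mk/2: h(3, X2) =?= h(3, q(X2, 5)),  mk(Z, Y1) =?= mk(mk(Y1, Y1), mk(X2, 5)).
Decompose h/2: 3 =?= 3,  X2 =?= q(X2, 5).
Delete trivial equation 3 =?= 3.
Occurs check fails: X2 occurs in q(X2, 5); the equation X2 =?= q(X2, 5) has no finite solution.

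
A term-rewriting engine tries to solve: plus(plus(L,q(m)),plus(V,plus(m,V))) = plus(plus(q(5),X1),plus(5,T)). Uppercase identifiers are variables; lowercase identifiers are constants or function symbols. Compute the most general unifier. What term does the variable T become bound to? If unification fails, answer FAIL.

plus(m,5)

Decompose plus/2: plus(L,q(m)) = plus(q(5),X1),  plus(V,plus(m,V)) = plus(5,T).
Decompose plus/2: L = q(5),  q(m) = X1.
Bind L := q(5); no other remaining equation mentions L.
Bind X1 := q(m); no other remaining equation mentions X1.
Decompose plus/2: V = 5,  plus(m,V) = T.
Bind V := 5; substituting into the remaining equation gives: plus(m,5) = T.
Bind T := plus(m,5).
MGU = { L -> q(5), X1 -> q(m), V -> 5, T -> plus(m,5) }, so T -> plus(m,5).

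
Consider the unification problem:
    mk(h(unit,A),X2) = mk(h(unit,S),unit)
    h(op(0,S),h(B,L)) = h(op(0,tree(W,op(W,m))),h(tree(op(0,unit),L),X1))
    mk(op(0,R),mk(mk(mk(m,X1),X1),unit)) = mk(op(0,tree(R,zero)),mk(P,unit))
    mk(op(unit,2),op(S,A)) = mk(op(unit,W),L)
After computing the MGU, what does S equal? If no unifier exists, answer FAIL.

Decompose mk/2: h(unit,A) = h(unit,S),  X2 = unit.
Decompose h/2: unit = unit,  A = S.
Delete trivial equation unit = unit.
Bind A := S; substituting into the one remaining equation that mentions A gives: mk(op(unit,2),op(S,S)) = mk(op(unit,W),L).
Bind X2 := unit; no other remaining equation mentions X2.
Decompose h/2: op(0,S) = op(0,tree(W,op(W,m))),  h(B,L) = h(tree(op(0,unit),L),X1).
Decompose op/2: 0 = 0,  S = tree(W,op(W,m)).
Delete trivial equation 0 = 0.
Bind S := tree(W,op(W,m)); substituting into the one remaining equation that mentions S gives: mk(op(unit,2),op(tree(W,op(W,m)),tree(W,op(W,m)))) = mk(op(unit,W),L). Substituting into the earlier binding gives A := tree(W,op(W,m)).
Decompose h/2: B = tree(op(0,unit),L),  L = X1.
Bind B := tree(op(0,unit),L); no other remaining equation mentions B.
Bind L := X1; substituting into the one remaining equation that mentions L gives: mk(op(unit,2),op(tree(W,op(W,m)),tree(W,op(W,m)))) = mk(op(unit,W),X1). Substituting into the earlier binding gives B := tree(op(0,unit),X1).
Decompose mk/2: op(0,R) = op(0,tree(R,zero)),  mk(mk(mk(m,X1),X1),unit) = mk(P,unit).
Decompose op/2: 0 = 0,  R = tree(R,zero).
Delete trivial equation 0 = 0.
Occurs check fails: R occurs in tree(R,zero); the equation R = tree(R,zero) has no finite solution.

FAIL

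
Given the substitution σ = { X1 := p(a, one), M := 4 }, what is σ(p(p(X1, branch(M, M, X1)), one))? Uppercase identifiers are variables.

Replace each occurrence of X1 with p(a, one).
Replace each occurrence of M with 4.
Result: p(p(p(a, one), branch(4, 4, p(a, one))), one).

p(p(p(a, one), branch(4, 4, p(a, one))), one)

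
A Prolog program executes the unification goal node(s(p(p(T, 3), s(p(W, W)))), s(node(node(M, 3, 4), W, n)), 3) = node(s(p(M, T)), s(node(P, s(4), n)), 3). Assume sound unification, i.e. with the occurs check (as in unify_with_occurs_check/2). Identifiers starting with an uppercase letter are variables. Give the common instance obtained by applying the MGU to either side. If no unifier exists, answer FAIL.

Decompose node/3: s(p(p(T, 3), s(p(W, W)))) = s(p(M, T)),  s(node(node(M, 3, 4), W, n)) = s(node(P, s(4), n)),  3 = 3.
Decompose s/1: p(p(T, 3), s(p(W, W))) = p(M, T).
Decompose p/2: p(T, 3) = M,  s(p(W, W)) = T.
Bind M := p(T, 3); substituting into the one remaining equation that mentions M gives: s(node(node(p(T, 3), 3, 4), W, n)) = s(node(P, s(4), n)).
Bind T := s(p(W, W)); substituting into the one remaining equation that mentions T gives: s(node(node(p(s(p(W, W)), 3), 3, 4), W, n)) = s(node(P, s(4), n)). Substituting into the earlier binding gives M := p(s(p(W, W)), 3).
Decompose s/1: node(node(p(s(p(W, W)), 3), 3, 4), W, n) = node(P, s(4), n).
Decompose node/3: node(p(s(p(W, W)), 3), 3, 4) = P,  W = s(4),  n = n.
Bind P := node(p(s(p(W, W)), 3), 3, 4); no other remaining equation mentions P.
Bind W := s(4); no other remaining equation mentions W. Substituting into the earlier bindings gives M := p(s(p(s(4), s(4))), 3), T := s(p(s(4), s(4))), P := node(p(s(p(s(4), s(4))), 3), 3, 4).
Delete trivial equation n = n.
Delete trivial equation 3 = 3.
Applying the MGU to either side gives node(s(p(p(s(p(s(4), s(4))), 3), s(p(s(4), s(4))))), s(node(node(p(s(p(s(4), s(4))), 3), 3, 4), s(4), n)), 3).

node(s(p(p(s(p(s(4), s(4))), 3), s(p(s(4), s(4))))), s(node(node(p(s(p(s(4), s(4))), 3), 3, 4), s(4), n)), 3)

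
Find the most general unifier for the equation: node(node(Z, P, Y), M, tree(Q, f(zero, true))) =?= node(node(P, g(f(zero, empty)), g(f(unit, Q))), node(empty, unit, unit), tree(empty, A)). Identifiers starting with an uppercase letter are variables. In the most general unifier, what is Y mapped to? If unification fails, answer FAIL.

Decompose node/3: node(Z, P, Y) =?= node(P, g(f(zero, empty)), g(f(unit, Q))),  M =?= node(empty, unit, unit),  tree(Q, f(zero, true)) =?= tree(empty, A).
Decompose node/3: Z =?= P,  P =?= g(f(zero, empty)),  Y =?= g(f(unit, Q)).
Bind Z := P; no other remaining equation mentions Z.
Bind P := g(f(zero, empty)); no other remaining equation mentions P. Substituting into the earlier binding gives Z := g(f(zero, empty)).
Bind Y := g(f(unit, Q)); no other remaining equation mentions Y.
Bind M := node(empty, unit, unit); no other remaining equation mentions M.
Decompose tree/2: Q =?= empty,  f(zero, true) =?= A.
Bind Q := empty; no other remaining equation mentions Q. Substituting into the earlier binding gives Y := g(f(unit, empty)).
Bind A := f(zero, true).
MGU = { Z := g(f(zero, empty)), P := g(f(zero, empty)), Y := g(f(unit, empty)), M := node(empty, unit, unit), Q := empty, A := f(zero, true) }, so Y := g(f(unit, empty)).

g(f(unit, empty))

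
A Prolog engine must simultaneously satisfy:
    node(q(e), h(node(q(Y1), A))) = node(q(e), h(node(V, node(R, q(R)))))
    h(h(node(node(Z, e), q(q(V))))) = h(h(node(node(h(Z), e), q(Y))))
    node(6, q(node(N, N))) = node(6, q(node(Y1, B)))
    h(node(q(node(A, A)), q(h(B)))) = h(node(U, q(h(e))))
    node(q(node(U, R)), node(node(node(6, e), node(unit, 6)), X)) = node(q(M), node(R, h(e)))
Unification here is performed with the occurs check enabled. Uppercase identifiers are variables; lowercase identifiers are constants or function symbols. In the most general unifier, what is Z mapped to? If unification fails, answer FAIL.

Decompose node/2: q(e) = q(e),  h(node(q(Y1), A)) = h(node(V, node(R, q(R)))).
Delete trivial equation q(e) = q(e).
Decompose h/1: node(q(Y1), A) = node(V, node(R, q(R))).
Decompose node/2: q(Y1) = V,  A = node(R, q(R)).
Bind V := q(Y1); substituting into the one remaining equation that mentions V gives: h(h(node(node(Z, e), q(q(q(Y1)))))) = h(h(node(node(h(Z), e), q(Y)))).
Bind A := node(R, q(R)); substituting into the one remaining equation that mentions A gives: h(node(q(node(node(R, q(R)), node(R, q(R)))), q(h(B)))) = h(node(U, q(h(e)))).
Decompose h/1: h(node(node(Z, e), q(q(q(Y1))))) = h(node(node(h(Z), e), q(Y))).
Decompose h/1: node(node(Z, e), q(q(q(Y1)))) = node(node(h(Z), e), q(Y)).
Decompose node/2: node(Z, e) = node(h(Z), e),  q(q(q(Y1))) = q(Y).
Decompose node/2: Z = h(Z),  e = e.
Occurs check fails: Z occurs in h(Z); the equation Z = h(Z) has no finite solution.

FAIL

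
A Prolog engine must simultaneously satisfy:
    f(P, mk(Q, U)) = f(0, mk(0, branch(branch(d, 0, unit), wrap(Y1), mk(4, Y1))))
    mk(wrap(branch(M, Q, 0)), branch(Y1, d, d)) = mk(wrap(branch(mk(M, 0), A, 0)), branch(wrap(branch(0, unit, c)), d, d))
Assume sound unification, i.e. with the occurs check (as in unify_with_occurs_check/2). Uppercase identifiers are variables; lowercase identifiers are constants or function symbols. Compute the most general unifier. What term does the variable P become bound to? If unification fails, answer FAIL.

Decompose f/2: P = 0,  mk(Q, U) = mk(0, branch(branch(d, 0, unit), wrap(Y1), mk(4, Y1))).
Bind P := 0; no other remaining equation mentions P.
Decompose mk/2: Q = 0,  U = branch(branch(d, 0, unit), wrap(Y1), mk(4, Y1)).
Bind Q := 0; substituting into the one remaining equation that mentions Q gives: mk(wrap(branch(M, 0, 0)), branch(Y1, d, d)) = mk(wrap(branch(mk(M, 0), A, 0)), branch(wrap(branch(0, unit, c)), d, d)).
Bind U := branch(branch(d, 0, unit), wrap(Y1), mk(4, Y1)); no other remaining equation mentions U.
Decompose mk/2: wrap(branch(M, 0, 0)) = wrap(branch(mk(M, 0), A, 0)),  branch(Y1, d, d) = branch(wrap(branch(0, unit, c)), d, d).
Decompose wrap/1: branch(M, 0, 0) = branch(mk(M, 0), A, 0).
Decompose branch/3: M = mk(M, 0),  0 = A,  0 = 0.
Occurs check fails: M occurs in mk(M, 0); the equation M = mk(M, 0) has no finite solution.

FAIL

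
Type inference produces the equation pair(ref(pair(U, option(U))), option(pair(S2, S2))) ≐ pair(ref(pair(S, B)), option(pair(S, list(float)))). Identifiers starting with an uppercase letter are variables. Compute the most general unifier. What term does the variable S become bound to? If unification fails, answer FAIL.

list(float)

Decompose pair/2: ref(pair(U, option(U))) ≐ ref(pair(S, B)),  option(pair(S2, S2)) ≐ option(pair(S, list(float))).
Decompose ref/1: pair(U, option(U)) ≐ pair(S, B).
Decompose pair/2: U ≐ S,  option(U) ≐ B.
Bind U := S; substituting into the one remaining equation that mentions U gives: option(S) ≐ B.
Bind B := option(S); no other remaining equation mentions B.
Decompose option/1: pair(S2, S2) ≐ pair(S, list(float)).
Decompose pair/2: S2 ≐ S,  S2 ≐ list(float).
Bind S2 := S; substituting into the remaining equation gives: S ≐ list(float).
Bind S := list(float). Substituting into the earlier bindings gives U := list(float), B := option(list(float)), S2 := list(float).
MGU = { U -> list(float), B -> option(list(float)), S2 -> list(float), S -> list(float) }, so S -> list(float).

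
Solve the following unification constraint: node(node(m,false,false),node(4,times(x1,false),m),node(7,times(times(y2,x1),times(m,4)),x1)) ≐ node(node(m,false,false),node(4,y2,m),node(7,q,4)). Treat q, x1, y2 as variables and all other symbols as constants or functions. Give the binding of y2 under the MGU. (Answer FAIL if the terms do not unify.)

times(4,false)

Decompose node/3: node(m,false,false) ≐ node(m,false,false),  node(4,times(x1,false),m) ≐ node(4,y2,m),  node(7,times(times(y2,x1),times(m,4)),x1) ≐ node(7,q,4).
Delete trivial equation node(m,false,false) ≐ node(m,false,false).
Decompose node/3: 4 ≐ 4,  times(x1,false) ≐ y2,  m ≐ m.
Delete trivial equation 4 ≐ 4.
Bind y2 := times(x1,false); substituting into the one remaining equation that mentions y2 gives: node(7,times(times(times(x1,false),x1),times(m,4)),x1) ≐ node(7,q,4).
Delete trivial equation m ≐ m.
Decompose node/3: 7 ≐ 7,  times(times(times(x1,false),x1),times(m,4)) ≐ q,  x1 ≐ 4.
Delete trivial equation 7 ≐ 7.
Bind q := times(times(times(x1,false),x1),times(m,4)); no other remaining equation mentions q.
Bind x1 := 4. Substituting into the earlier bindings gives y2 := times(4,false), q := times(times(times(4,false),4),times(m,4)).
MGU = { y2 ↦ times(4,false), q ↦ times(times(times(4,false),4),times(m,4)), x1 ↦ 4 }, so y2 ↦ times(4,false).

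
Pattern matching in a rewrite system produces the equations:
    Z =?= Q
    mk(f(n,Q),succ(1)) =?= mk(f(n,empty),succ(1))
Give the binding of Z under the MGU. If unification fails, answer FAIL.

Bind Z := Q; no other remaining equation mentions Z.
Decompose mk/2: f(n,Q) =?= f(n,empty),  succ(1) =?= succ(1).
Decompose f/2: n =?= n,  Q =?= empty.
Delete trivial equation n =?= n.
Bind Q := empty; no other remaining equation mentions Q. Substituting into the earlier binding gives Z := empty.
Delete trivial equation succ(1) =?= succ(1).
MGU = { Z -> empty, Q -> empty }, so Z -> empty.

empty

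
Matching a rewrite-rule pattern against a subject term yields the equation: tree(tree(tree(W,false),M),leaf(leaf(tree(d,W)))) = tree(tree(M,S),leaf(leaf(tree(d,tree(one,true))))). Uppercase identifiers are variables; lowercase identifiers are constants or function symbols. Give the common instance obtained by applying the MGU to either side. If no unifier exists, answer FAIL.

tree(tree(tree(tree(one,true),false),tree(tree(one,true),false)),leaf(leaf(tree(d,tree(one,true)))))

Decompose tree/2: tree(tree(W,false),M) = tree(M,S),  leaf(leaf(tree(d,W))) = leaf(leaf(tree(d,tree(one,true)))).
Decompose tree/2: tree(W,false) = M,  M = S.
Bind M := tree(W,false); substituting into the one remaining equation that mentions M gives: tree(W,false) = S.
Bind S := tree(W,false); no other remaining equation mentions S.
Decompose leaf/1: leaf(tree(d,W)) = leaf(tree(d,tree(one,true))).
Decompose leaf/1: tree(d,W) = tree(d,tree(one,true)).
Decompose tree/2: d = d,  W = tree(one,true).
Delete trivial equation d = d.
Bind W := tree(one,true). Substituting into the earlier bindings gives M := tree(tree(one,true),false), S := tree(tree(one,true),false).
Applying the MGU to either side gives tree(tree(tree(tree(one,true),false),tree(tree(one,true),false)),leaf(leaf(tree(d,tree(one,true))))).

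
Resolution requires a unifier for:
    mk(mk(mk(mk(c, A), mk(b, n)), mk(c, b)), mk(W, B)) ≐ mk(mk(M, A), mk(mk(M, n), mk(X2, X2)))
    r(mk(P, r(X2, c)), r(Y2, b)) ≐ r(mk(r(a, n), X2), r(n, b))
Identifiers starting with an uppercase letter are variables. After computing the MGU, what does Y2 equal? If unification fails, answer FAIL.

Decompose mk/2: mk(mk(mk(c, A), mk(b, n)), mk(c, b)) ≐ mk(M, A),  mk(W, B) ≐ mk(mk(M, n), mk(X2, X2)).
Decompose mk/2: mk(mk(c, A), mk(b, n)) ≐ M,  mk(c, b) ≐ A.
Bind M := mk(mk(c, A), mk(b, n)); substituting into the one remaining equation that mentions M gives: mk(W, B) ≐ mk(mk(mk(mk(c, A), mk(b, n)), n), mk(X2, X2)).
Bind A := mk(c, b); substituting into the one remaining equation that mentions A gives: mk(W, B) ≐ mk(mk(mk(mk(c, mk(c, b)), mk(b, n)), n), mk(X2, X2)). Substituting into the earlier binding gives M := mk(mk(c, mk(c, b)), mk(b, n)).
Decompose mk/2: W ≐ mk(mk(mk(c, mk(c, b)), mk(b, n)), n),  B ≐ mk(X2, X2).
Bind W := mk(mk(mk(c, mk(c, b)), mk(b, n)), n); no other remaining equation mentions W.
Bind B := mk(X2, X2); no other remaining equation mentions B.
Decompose r/2: mk(P, r(X2, c)) ≐ mk(r(a, n), X2),  r(Y2, b) ≐ r(n, b).
Decompose mk/2: P ≐ r(a, n),  r(X2, c) ≐ X2.
Bind P := r(a, n); no other remaining equation mentions P.
Occurs check fails: X2 occurs in r(X2, c); the equation X2 ≐ r(X2, c) has no finite solution.

FAIL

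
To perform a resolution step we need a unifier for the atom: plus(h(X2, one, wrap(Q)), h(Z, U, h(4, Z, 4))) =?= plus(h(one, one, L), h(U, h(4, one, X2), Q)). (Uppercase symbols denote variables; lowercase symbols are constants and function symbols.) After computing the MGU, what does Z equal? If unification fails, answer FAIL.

h(4, one, one)

Decompose plus/2: h(X2, one, wrap(Q)) =?= h(one, one, L),  h(Z, U, h(4, Z, 4)) =?= h(U, h(4, one, X2), Q).
Decompose h/3: X2 =?= one,  one =?= one,  wrap(Q) =?= L.
Bind X2 := one; substituting into the one remaining equation that mentions X2 gives: h(Z, U, h(4, Z, 4)) =?= h(U, h(4, one, one), Q).
Delete trivial equation one =?= one.
Bind L := wrap(Q); no other remaining equation mentions L.
Decompose h/3: Z =?= U,  U =?= h(4, one, one),  h(4, Z, 4) =?= Q.
Bind Z := U; substituting into the one remaining equation that mentions Z gives: h(4, U, 4) =?= Q.
Bind U := h(4, one, one); substituting into the remaining equation gives: h(4, h(4, one, one), 4) =?= Q. Substituting into the earlier binding gives Z := h(4, one, one).
Bind Q := h(4, h(4, one, one), 4). Substituting into the earlier binding gives L := wrap(h(4, h(4, one, one), 4)).
MGU = { X2 := one, L := wrap(h(4, h(4, one, one), 4)), Z := h(4, one, one), U := h(4, one, one), Q := h(4, h(4, one, one), 4) }, so Z := h(4, one, one).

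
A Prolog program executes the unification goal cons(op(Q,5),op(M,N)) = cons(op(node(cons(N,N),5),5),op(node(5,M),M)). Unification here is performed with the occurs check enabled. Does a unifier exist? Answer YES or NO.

NO

Decompose cons/2: op(Q,5) = op(node(cons(N,N),5),5),  op(M,N) = op(node(5,M),M).
Decompose op/2: Q = node(cons(N,N),5),  5 = 5.
Bind Q := node(cons(N,N),5); no other remaining equation mentions Q.
Delete trivial equation 5 = 5.
Decompose op/2: M = node(5,M),  N = M.
Occurs check fails: M occurs in node(5,M); the equation M = node(5,M) has no finite solution.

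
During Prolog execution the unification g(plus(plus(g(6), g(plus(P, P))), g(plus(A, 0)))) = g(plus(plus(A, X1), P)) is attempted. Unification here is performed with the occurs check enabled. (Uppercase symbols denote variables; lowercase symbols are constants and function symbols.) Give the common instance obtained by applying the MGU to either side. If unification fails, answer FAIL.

g(plus(plus(g(6), g(plus(g(plus(g(6), 0)), g(plus(g(6), 0))))), g(plus(g(6), 0))))

Decompose g/1: plus(plus(g(6), g(plus(P, P))), g(plus(A, 0))) = plus(plus(A, X1), P).
Decompose plus/2: plus(g(6), g(plus(P, P))) = plus(A, X1),  g(plus(A, 0)) = P.
Decompose plus/2: g(6) = A,  g(plus(P, P)) = X1.
Bind A := g(6); substituting into the one remaining equation that mentions A gives: g(plus(g(6), 0)) = P.
Bind X1 := g(plus(P, P)); no other remaining equation mentions X1.
Bind P := g(plus(g(6), 0)). Substituting into the earlier binding gives X1 := g(plus(g(plus(g(6), 0)), g(plus(g(6), 0)))).
Applying the MGU to either side gives g(plus(plus(g(6), g(plus(g(plus(g(6), 0)), g(plus(g(6), 0))))), g(plus(g(6), 0)))).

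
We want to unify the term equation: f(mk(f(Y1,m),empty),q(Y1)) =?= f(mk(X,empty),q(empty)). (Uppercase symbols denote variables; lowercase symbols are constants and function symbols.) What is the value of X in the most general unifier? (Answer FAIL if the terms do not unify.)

Decompose f/2: mk(f(Y1,m),empty) =?= mk(X,empty),  q(Y1) =?= q(empty).
Decompose mk/2: f(Y1,m) =?= X,  empty =?= empty.
Bind X := f(Y1,m); no other remaining equation mentions X.
Delete trivial equation empty =?= empty.
Decompose q/1: Y1 =?= empty.
Bind Y1 := empty. Substituting into the earlier binding gives X := f(empty,m).
MGU = { X ↦ f(empty,m), Y1 ↦ empty }, so X ↦ f(empty,m).

f(empty,m)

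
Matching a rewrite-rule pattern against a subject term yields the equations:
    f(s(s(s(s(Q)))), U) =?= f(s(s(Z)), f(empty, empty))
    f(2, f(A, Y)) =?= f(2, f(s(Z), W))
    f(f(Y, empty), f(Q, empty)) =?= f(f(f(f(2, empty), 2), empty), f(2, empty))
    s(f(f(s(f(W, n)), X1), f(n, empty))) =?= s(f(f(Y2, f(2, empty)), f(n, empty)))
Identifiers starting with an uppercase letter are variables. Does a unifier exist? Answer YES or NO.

YES

Decompose f/2: s(s(s(s(Q)))) =?= s(s(Z)),  U =?= f(empty, empty).
Decompose s/1: s(s(s(Q))) =?= s(Z).
Decompose s/1: s(s(Q)) =?= Z.
Bind Z := s(s(Q)); substituting into the one remaining equation that mentions Z gives: f(2, f(A, Y)) =?= f(2, f(s(s(s(Q))), W)).
Bind U := f(empty, empty); no other remaining equation mentions U.
Decompose f/2: 2 =?= 2,  f(A, Y) =?= f(s(s(s(Q))), W).
Delete trivial equation 2 =?= 2.
Decompose f/2: A =?= s(s(s(Q))),  Y =?= W.
Bind A := s(s(s(Q))); no other remaining equation mentions A.
Bind Y := W; substituting into the one remaining equation that mentions Y gives: f(f(W, empty), f(Q, empty)) =?= f(f(f(f(2, empty), 2), empty), f(2, empty)).
Decompose f/2: f(W, empty) =?= f(f(f(2, empty), 2), empty),  f(Q, empty) =?= f(2, empty).
Decompose f/2: W =?= f(f(2, empty), 2),  empty =?= empty.
Bind W := f(f(2, empty), 2); substituting into the one remaining equation that mentions W gives: s(f(f(s(f(f(f(2, empty), 2), n)), X1), f(n, empty))) =?= s(f(f(Y2, f(2, empty)), f(n, empty))). Substituting into the earlier binding gives Y := f(f(2, empty), 2).
Delete trivial equation empty =?= empty.
Decompose f/2: Q =?= 2,  empty =?= empty.
Bind Q := 2; no other remaining equation mentions Q. Substituting into the earlier bindings gives Z := s(s(2)), A := s(s(s(2))).
Delete trivial equation empty =?= empty.
Decompose s/1: f(f(s(f(f(f(2, empty), 2), n)), X1), f(n, empty)) =?= f(f(Y2, f(2, empty)), f(n, empty)).
Decompose f/2: f(s(f(f(f(2, empty), 2), n)), X1) =?= f(Y2, f(2, empty)),  f(n, empty) =?= f(n, empty).
Decompose f/2: s(f(f(f(2, empty), 2), n)) =?= Y2,  X1 =?= f(2, empty).
Bind Y2 := s(f(f(f(2, empty), 2), n)); no other remaining equation mentions Y2.
Bind X1 := f(2, empty); no other remaining equation mentions X1.
Delete trivial equation f(n, empty) =?= f(n, empty).
No equations remain and no clash or occurs-check failure arose, so a unifier exists.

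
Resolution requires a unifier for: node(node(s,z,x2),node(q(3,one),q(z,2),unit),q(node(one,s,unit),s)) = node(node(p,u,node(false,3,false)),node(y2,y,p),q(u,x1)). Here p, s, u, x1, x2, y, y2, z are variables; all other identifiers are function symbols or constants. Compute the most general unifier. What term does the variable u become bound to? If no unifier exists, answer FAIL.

Decompose node/3: node(s,z,x2) = node(p,u,node(false,3,false)),  node(q(3,one),q(z,2),unit) = node(y2,y,p),  q(node(one,s,unit),s) = q(u,x1).
Decompose node/3: s = p,  z = u,  x2 = node(false,3,false).
Bind s := p; substituting into the one remaining equation that mentions s gives: q(node(one,p,unit),p) = q(u,x1).
Bind z := u; substituting into the one remaining equation that mentions z gives: node(q(3,one),q(u,2),unit) = node(y2,y,p).
Bind x2 := node(false,3,false); no other remaining equation mentions x2.
Decompose node/3: q(3,one) = y2,  q(u,2) = y,  unit = p.
Bind y2 := q(3,one); no other remaining equation mentions y2.
Bind y := q(u,2); no other remaining equation mentions y.
Bind p := unit; substituting into the remaining equation gives: q(node(one,unit,unit),unit) = q(u,x1). Substituting into the earlier binding gives s := unit.
Decompose q/2: node(one,unit,unit) = u,  unit = x1.
Bind u := node(one,unit,unit); no other remaining equation mentions u. Substituting into the earlier bindings gives z := node(one,unit,unit), y := q(node(one,unit,unit),2).
Bind x1 := unit.
MGU = { s := unit, z := node(one,unit,unit), x2 := node(false,3,false), y2 := q(3,one), y := q(node(one,unit,unit),2), p := unit, u := node(one,unit,unit), x1 := unit }, so u := node(one,unit,unit).

node(one,unit,unit)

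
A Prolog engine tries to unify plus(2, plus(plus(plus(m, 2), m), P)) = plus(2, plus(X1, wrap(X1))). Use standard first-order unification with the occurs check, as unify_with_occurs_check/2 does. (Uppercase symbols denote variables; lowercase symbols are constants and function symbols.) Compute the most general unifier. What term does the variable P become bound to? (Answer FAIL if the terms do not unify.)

Decompose plus/2: 2 = 2,  plus(plus(plus(m, 2), m), P) = plus(X1, wrap(X1)).
Delete trivial equation 2 = 2.
Decompose plus/2: plus(plus(m, 2), m) = X1,  P = wrap(X1).
Bind X1 := plus(plus(m, 2), m); substituting into the remaining equation gives: P = wrap(plus(plus(m, 2), m)).
Bind P := wrap(plus(plus(m, 2), m)).
MGU = { X1 = plus(plus(m, 2), m), P = wrap(plus(plus(m, 2), m)) }, so P = wrap(plus(plus(m, 2), m)).

wrap(plus(plus(m, 2), m))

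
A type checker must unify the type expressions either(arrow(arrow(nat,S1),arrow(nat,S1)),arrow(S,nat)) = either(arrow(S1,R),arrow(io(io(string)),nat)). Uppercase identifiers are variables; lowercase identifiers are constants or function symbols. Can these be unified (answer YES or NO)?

NO

Decompose either/2: arrow(arrow(nat,S1),arrow(nat,S1)) = arrow(S1,R),  arrow(S,nat) = arrow(io(io(string)),nat).
Decompose arrow/2: arrow(nat,S1) = S1,  arrow(nat,S1) = R.
Occurs check fails: S1 occurs in arrow(nat,S1); the equation S1 = arrow(nat,S1) has no finite solution.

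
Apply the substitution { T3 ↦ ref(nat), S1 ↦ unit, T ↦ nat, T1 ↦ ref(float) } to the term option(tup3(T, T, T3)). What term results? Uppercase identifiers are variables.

Replace each occurrence of T3 with ref(nat).
Replace each occurrence of T with nat.
Result: option(tup3(nat, nat, ref(nat))).

option(tup3(nat, nat, ref(nat)))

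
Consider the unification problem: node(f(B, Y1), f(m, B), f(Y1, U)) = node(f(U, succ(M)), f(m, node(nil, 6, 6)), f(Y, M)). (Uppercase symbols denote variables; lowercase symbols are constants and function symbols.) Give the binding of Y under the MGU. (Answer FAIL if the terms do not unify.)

succ(node(nil, 6, 6))

Decompose node/3: f(B, Y1) = f(U, succ(M)),  f(m, B) = f(m, node(nil, 6, 6)),  f(Y1, U) = f(Y, M).
Decompose f/2: B = U,  Y1 = succ(M).
Bind B := U; substituting into the one remaining equation that mentions B gives: f(m, U) = f(m, node(nil, 6, 6)).
Bind Y1 := succ(M); substituting into the one remaining equation that mentions Y1 gives: f(succ(M), U) = f(Y, M).
Decompose f/2: m = m,  U = node(nil, 6, 6).
Delete trivial equation m = m.
Bind U := node(nil, 6, 6); substituting into the remaining equation gives: f(succ(M), node(nil, 6, 6)) = f(Y, M). Substituting into the earlier binding gives B := node(nil, 6, 6).
Decompose f/2: succ(M) = Y,  node(nil, 6, 6) = M.
Bind Y := succ(M); no other remaining equation mentions Y.
Bind M := node(nil, 6, 6). Substituting into the earlier bindings gives Y1 := succ(node(nil, 6, 6)), Y := succ(node(nil, 6, 6)).
MGU = { B -> node(nil, 6, 6), Y1 -> succ(node(nil, 6, 6)), U -> node(nil, 6, 6), Y -> succ(node(nil, 6, 6)), M -> node(nil, 6, 6) }, so Y -> succ(node(nil, 6, 6)).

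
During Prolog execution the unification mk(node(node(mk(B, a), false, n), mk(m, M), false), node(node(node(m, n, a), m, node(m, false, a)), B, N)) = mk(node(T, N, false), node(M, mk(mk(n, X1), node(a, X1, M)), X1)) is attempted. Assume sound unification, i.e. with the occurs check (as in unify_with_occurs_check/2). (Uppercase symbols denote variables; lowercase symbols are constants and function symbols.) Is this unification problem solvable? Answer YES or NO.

YES

Decompose mk/2: node(node(mk(B, a), false, n), mk(m, M), false) = node(T, N, false),  node(node(node(m, n, a), m, node(m, false, a)), B, N) = node(M, mk(mk(n, X1), node(a, X1, M)), X1).
Decompose node/3: node(mk(B, a), false, n) = T,  mk(m, M) = N,  false = false.
Bind T := node(mk(B, a), false, n); no other remaining equation mentions T.
Bind N := mk(m, M); substituting into the one remaining equation that mentions N gives: node(node(node(m, n, a), m, node(m, false, a)), B, mk(m, M)) = node(M, mk(mk(n, X1), node(a, X1, M)), X1).
Delete trivial equation false = false.
Decompose node/3: node(node(m, n, a), m, node(m, false, a)) = M,  B = mk(mk(n, X1), node(a, X1, M)),  mk(m, M) = X1.
Bind M := node(node(m, n, a), m, node(m, false, a)); substituting into the remaining equations gives: B = mk(mk(n, X1), node(a, X1, node(node(m, n, a), m, node(m, false, a)))),  mk(m, node(node(m, n, a), m, node(m, false, a))) = X1. Substituting into the earlier binding gives N := mk(m, node(node(m, n, a), m, node(m, false, a))).
Bind B := mk(mk(n, X1), node(a, X1, node(node(m, n, a), m, node(m, false, a)))); no other remaining equation mentions B. Substituting into the earlier binding gives T := node(mk(mk(mk(n, X1), node(a, X1, node(node(m, n, a), m, node(m, false, a)))), a), false, n).
Bind X1 := mk(m, node(node(m, n, a), m, node(m, false, a))). Substituting into the earlier bindings gives T := node(mk(mk(mk(n, mk(m, node(node(m, n, a), m, node(m, false, a)))), node(a, mk(m, node(node(m, n, a), m, node(m, false, a))), node(node(m, n, a), m, node(m, false, a)))), a), false, n), B := mk(mk(n, mk(m, node(node(m, n, a), m, node(m, false, a)))), node(a, mk(m, node(node(m, n, a), m, node(m, false, a))), node(node(m, n, a), m, node(m, false, a)))).
No equations remain and no clash or occurs-check failure arose, so a unifier exists.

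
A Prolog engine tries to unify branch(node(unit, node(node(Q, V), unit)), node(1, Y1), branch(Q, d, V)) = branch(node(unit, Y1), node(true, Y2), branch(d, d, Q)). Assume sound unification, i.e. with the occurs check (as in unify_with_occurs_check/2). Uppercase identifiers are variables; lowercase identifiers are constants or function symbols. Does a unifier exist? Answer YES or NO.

Decompose branch/3: node(unit, node(node(Q, V), unit)) = node(unit, Y1),  node(1, Y1) = node(true, Y2),  branch(Q, d, V) = branch(d, d, Q).
Decompose node/2: unit = unit,  node(node(Q, V), unit) = Y1.
Delete trivial equation unit = unit.
Bind Y1 := node(node(Q, V), unit); substituting into the one remaining equation that mentions Y1 gives: node(1, node(node(Q, V), unit)) = node(true, Y2).
Decompose node/2: 1 = true,  node(node(Q, V), unit) = Y2.
Clash: constants 1 and true differ; no unifier exists.

NO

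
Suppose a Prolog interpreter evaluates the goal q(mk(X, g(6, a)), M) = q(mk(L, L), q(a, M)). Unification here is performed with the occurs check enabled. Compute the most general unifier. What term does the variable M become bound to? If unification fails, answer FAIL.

Decompose q/2: mk(X, g(6, a)) = mk(L, L),  M = q(a, M).
Decompose mk/2: X = L,  g(6, a) = L.
Bind X := L; no other remaining equation mentions X.
Bind L := g(6, a); no other remaining equation mentions L. Substituting into the earlier binding gives X := g(6, a).
Occurs check fails: M occurs in q(a, M); the equation M = q(a, M) has no finite solution.

FAIL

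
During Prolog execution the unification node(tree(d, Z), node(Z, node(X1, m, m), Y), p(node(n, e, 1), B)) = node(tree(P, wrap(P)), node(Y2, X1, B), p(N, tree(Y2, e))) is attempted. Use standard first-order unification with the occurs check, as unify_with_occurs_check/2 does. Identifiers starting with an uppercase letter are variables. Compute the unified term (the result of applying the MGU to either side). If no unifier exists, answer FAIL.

Decompose node/3: tree(d, Z) = tree(P, wrap(P)),  node(Z, node(X1, m, m), Y) = node(Y2, X1, B),  p(node(n, e, 1), B) = p(N, tree(Y2, e)).
Decompose tree/2: d = P,  Z = wrap(P).
Bind P := d; substituting into the one remaining equation that mentions P gives: Z = wrap(d).
Bind Z := wrap(d); substituting into the one remaining equation that mentions Z gives: node(wrap(d), node(X1, m, m), Y) = node(Y2, X1, B).
Decompose node/3: wrap(d) = Y2,  node(X1, m, m) = X1,  Y = B.
Bind Y2 := wrap(d); substituting into the one remaining equation that mentions Y2 gives: p(node(n, e, 1), B) = p(N, tree(wrap(d), e)).
Occurs check fails: X1 occurs in node(X1, m, m); the equation X1 = node(X1, m, m) has no finite solution.

FAIL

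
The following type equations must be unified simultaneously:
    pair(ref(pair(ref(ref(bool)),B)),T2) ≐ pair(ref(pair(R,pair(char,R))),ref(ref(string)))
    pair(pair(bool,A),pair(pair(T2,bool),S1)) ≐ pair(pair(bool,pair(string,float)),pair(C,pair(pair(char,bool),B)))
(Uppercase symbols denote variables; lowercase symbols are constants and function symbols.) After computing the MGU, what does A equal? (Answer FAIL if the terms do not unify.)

Decompose pair/2: ref(pair(ref(ref(bool)),B)) ≐ ref(pair(R,pair(char,R))),  T2 ≐ ref(ref(string)).
Decompose ref/1: pair(ref(ref(bool)),B) ≐ pair(R,pair(char,R)).
Decompose pair/2: ref(ref(bool)) ≐ R,  B ≐ pair(char,R).
Bind R := ref(ref(bool)); substituting into the one remaining equation that mentions R gives: B ≐ pair(char,ref(ref(bool))).
Bind B := pair(char,ref(ref(bool))); substituting into the one remaining equation that mentions B gives: pair(pair(bool,A),pair(pair(T2,bool),S1)) ≐ pair(pair(bool,pair(string,float)),pair(C,pair(pair(char,bool),pair(char,ref(ref(bool)))))).
Bind T2 := ref(ref(string)); substituting into the remaining equation gives: pair(pair(bool,A),pair(pair(ref(ref(string)),bool),S1)) ≐ pair(pair(bool,pair(string,float)),pair(C,pair(pair(char,bool),pair(char,ref(ref(bool)))))).
Decompose pair/2: pair(bool,A) ≐ pair(bool,pair(string,float)),  pair(pair(ref(ref(string)),bool),S1) ≐ pair(C,pair(pair(char,bool),pair(char,ref(ref(bool))))).
Decompose pair/2: bool ≐ bool,  A ≐ pair(string,float).
Delete trivial equation bool ≐ bool.
Bind A := pair(string,float); no other remaining equation mentions A.
Decompose pair/2: pair(ref(ref(string)),bool) ≐ C,  S1 ≐ pair(pair(char,bool),pair(char,ref(ref(bool)))).
Bind C := pair(ref(ref(string)),bool); no other remaining equation mentions C.
Bind S1 := pair(pair(char,bool),pair(char,ref(ref(bool)))).
MGU = { R ↦ ref(ref(bool)), B ↦ pair(char,ref(ref(bool))), T2 ↦ ref(ref(string)), A ↦ pair(string,float), C ↦ pair(ref(ref(string)),bool), S1 ↦ pair(pair(char,bool),pair(char,ref(ref(bool)))) }, so A ↦ pair(string,float).

pair(string,float)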